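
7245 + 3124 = 10369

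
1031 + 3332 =4363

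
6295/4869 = 1+ 1426/4869 = 1.29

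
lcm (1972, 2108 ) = 61132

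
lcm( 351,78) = 702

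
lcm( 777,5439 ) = 5439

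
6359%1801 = 956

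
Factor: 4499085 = 3^1*5^1* 307^1*977^1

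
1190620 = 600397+590223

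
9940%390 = 190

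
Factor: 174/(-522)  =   - 1/3= - 3^( -1) 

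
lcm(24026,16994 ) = 696754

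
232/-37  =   - 232/37=- 6.27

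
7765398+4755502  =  12520900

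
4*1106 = 4424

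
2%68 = 2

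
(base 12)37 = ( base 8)53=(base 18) 27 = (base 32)1b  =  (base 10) 43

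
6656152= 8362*796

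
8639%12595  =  8639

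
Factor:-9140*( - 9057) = 82780980 =2^2*3^1 * 5^1*457^1*3019^1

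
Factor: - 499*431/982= - 2^(  -  1)*431^1*  491^( - 1 )*499^1 = - 215069/982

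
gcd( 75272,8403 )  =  1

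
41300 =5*8260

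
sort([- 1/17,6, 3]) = [-1/17, 3, 6]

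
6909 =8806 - 1897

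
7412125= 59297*125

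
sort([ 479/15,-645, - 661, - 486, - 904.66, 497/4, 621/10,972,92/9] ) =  [ - 904.66, - 661, - 645, - 486,92/9 , 479/15, 621/10, 497/4, 972]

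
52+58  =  110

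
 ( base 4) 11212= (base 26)DK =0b101100110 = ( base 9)437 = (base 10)358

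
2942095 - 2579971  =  362124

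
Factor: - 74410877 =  - 1721^1*43237^1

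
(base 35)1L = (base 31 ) 1p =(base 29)1R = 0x38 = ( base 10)56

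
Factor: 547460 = 2^2*5^1*31^1*883^1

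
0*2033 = 0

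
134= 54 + 80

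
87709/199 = 440+149/199 = 440.75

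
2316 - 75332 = -73016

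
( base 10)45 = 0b101101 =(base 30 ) 1F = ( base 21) 23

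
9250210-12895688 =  - 3645478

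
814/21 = 38+16/21 = 38.76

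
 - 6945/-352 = 19 + 257/352=19.73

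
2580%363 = 39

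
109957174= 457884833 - 347927659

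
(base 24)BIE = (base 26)A0M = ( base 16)1a7e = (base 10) 6782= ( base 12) 3B12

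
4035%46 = 33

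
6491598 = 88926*73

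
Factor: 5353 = 53^1 * 101^1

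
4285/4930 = 857/986  =  0.87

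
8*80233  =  641864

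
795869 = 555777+240092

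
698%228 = 14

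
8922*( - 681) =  - 6075882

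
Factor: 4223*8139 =3^1*41^1*103^1 *2713^1 = 34370997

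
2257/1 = 2257  =  2257.00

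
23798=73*326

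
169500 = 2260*75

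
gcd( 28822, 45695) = 1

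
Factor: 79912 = 2^3*7^1*1427^1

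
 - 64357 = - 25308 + -39049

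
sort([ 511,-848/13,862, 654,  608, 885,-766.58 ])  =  [ - 766.58, - 848/13, 511,608,654, 862, 885 ]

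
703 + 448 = 1151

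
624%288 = 48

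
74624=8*9328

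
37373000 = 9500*3934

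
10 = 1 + 9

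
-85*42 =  - 3570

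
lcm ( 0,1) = 0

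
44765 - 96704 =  - 51939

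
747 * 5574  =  4163778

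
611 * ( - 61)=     -  37271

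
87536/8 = 10942 = 10942.00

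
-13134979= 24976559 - 38111538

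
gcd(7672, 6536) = 8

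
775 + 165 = 940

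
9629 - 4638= 4991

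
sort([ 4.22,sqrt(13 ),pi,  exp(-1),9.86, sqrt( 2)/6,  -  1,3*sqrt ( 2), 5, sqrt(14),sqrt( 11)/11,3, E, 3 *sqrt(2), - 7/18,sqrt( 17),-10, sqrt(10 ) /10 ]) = [ - 10, -1, - 7/18,sqrt( 2)/6,sqrt( 11) /11,sqrt(10)/10,exp (  -  1 ), E,3,  pi, sqrt (13 ), sqrt(14 ),sqrt(17), 4.22, 3*sqrt(2),3*sqrt( 2 ), 5,9.86 ] 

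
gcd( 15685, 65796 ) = 1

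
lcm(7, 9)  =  63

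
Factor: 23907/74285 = 3^1*5^(-1)*13^1*83^( - 1 )*179^ (  -  1)*613^1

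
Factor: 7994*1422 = 11367468 = 2^2*3^2*7^1*79^1 * 571^1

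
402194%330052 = 72142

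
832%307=218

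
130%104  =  26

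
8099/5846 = 1  +  2253/5846 = 1.39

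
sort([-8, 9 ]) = [ -8, 9]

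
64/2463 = 64/2463 = 0.03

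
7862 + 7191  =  15053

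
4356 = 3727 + 629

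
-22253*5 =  -111265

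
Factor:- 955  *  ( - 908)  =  867140 = 2^2*5^1*191^1*  227^1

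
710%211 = 77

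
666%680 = 666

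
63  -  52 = 11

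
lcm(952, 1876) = 63784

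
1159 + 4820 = 5979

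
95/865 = 19/173 = 0.11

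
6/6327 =2/2109 = 0.00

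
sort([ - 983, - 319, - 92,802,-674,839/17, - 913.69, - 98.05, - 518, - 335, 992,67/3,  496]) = [-983,-913.69, - 674, - 518, - 335, - 319, - 98.05, - 92, 67/3, 839/17,496, 802,992 ]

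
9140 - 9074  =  66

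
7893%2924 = 2045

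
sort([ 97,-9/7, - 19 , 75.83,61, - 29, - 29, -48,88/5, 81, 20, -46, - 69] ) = [ - 69,-48, - 46, - 29, - 29, - 19, - 9/7, 88/5, 20, 61, 75.83,81, 97]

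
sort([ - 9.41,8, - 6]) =[-9.41, - 6,  8 ] 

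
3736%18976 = 3736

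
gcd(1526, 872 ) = 218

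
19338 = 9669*2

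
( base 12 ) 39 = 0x2d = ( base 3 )1200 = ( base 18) 29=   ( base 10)45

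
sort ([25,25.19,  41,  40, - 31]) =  [ - 31, 25, 25.19,  40,  41 ]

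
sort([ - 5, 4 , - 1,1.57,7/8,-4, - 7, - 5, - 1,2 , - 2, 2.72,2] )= [ - 7,-5, - 5 , - 4 , - 2, - 1,-1, 7/8, 1.57  ,  2,2,2.72 , 4] 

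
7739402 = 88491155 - 80751753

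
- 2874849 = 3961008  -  6835857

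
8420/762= 4210/381 = 11.05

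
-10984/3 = - 3662 + 2/3=-3661.33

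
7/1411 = 7/1411 = 0.00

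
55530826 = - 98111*( - 566 ) 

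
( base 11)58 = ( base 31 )21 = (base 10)63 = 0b111111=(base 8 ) 77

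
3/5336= 3/5336 = 0.00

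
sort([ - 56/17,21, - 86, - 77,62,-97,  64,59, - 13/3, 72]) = [-97, - 86, - 77, - 13/3  , - 56/17,21,59,62, 64,72]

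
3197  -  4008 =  - 811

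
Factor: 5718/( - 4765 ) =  - 6/5 = - 2^1*3^1*5^( - 1)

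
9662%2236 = 718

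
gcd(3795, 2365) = 55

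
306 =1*306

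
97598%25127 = 22217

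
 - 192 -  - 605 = 413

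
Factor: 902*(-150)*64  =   - 8659200 = -2^8*3^1*5^2*11^1*41^1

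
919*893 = 820667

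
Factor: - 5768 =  - 2^3 *7^1*103^1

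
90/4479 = 30/1493 =0.02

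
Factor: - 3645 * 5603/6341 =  - 3^6*5^1*13^1*17^(-1)*373^ ( - 1 )*431^1 = - 20422935/6341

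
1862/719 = 2 + 424/719=2.59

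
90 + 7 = 97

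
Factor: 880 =2^4 * 5^1*11^1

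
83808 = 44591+39217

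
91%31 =29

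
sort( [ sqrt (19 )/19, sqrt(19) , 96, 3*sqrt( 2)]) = [sqrt(19)/19,3 *sqrt( 2),sqrt( 19 ), 96 ]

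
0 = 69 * 0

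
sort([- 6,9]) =[-6,9]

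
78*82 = 6396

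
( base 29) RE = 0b1100011101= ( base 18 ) 285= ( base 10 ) 797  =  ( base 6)3405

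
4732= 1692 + 3040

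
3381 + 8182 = 11563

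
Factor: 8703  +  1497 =10200 = 2^3*3^1*5^2*17^1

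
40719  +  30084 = 70803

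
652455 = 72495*9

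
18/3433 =18/3433 = 0.01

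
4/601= 4/601 = 0.01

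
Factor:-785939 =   -  7^1*11^1*59^1*173^1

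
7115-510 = 6605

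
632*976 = 616832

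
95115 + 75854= 170969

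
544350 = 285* 1910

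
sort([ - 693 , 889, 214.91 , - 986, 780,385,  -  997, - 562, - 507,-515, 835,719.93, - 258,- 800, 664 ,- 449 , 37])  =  [-997  , - 986,-800 , - 693 , - 562,-515 ,-507,- 449, - 258,37, 214.91, 385, 664, 719.93, 780,  835, 889]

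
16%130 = 16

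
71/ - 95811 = - 71/95811 = -  0.00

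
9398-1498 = 7900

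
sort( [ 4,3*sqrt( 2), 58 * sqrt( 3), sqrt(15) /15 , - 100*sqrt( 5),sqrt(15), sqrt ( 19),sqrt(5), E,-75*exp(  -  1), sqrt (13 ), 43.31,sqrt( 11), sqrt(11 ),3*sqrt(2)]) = [ - 100*sqrt(5 ) ,-75*exp(-1),sqrt(15)/15,sqrt(5 ),E , sqrt (11 ),sqrt( 11),sqrt(13),sqrt(15 ),  4, 3*sqrt ( 2 ),3*sqrt(2),sqrt(19) , 43.31 , 58*sqrt(3)]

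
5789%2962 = 2827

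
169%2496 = 169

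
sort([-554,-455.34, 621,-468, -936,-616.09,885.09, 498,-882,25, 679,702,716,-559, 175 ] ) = [ - 936, - 882,-616.09,-559,-554,-468,-455.34,25,175, 498, 621,679, 702, 716, 885.09]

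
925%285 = 70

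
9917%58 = 57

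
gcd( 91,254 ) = 1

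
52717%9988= 2777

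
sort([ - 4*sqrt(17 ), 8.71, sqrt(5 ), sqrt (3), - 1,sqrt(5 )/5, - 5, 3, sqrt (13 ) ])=[- 4*sqrt(17), - 5,-1,sqrt(5)/5, sqrt( 3 ),sqrt( 5) , 3 , sqrt(13), 8.71 ]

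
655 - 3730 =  - 3075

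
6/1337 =6/1337=0.00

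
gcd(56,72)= 8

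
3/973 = 3/973 = 0.00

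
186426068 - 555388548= - 368962480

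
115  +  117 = 232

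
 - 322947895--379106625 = 56158730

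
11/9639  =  11/9639 = 0.00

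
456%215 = 26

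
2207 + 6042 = 8249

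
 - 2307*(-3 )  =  6921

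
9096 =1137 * 8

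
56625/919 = 56625/919  =  61.62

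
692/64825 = 692/64825= 0.01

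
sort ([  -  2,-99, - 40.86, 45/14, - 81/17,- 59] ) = [ - 99, - 59,  -  40.86, - 81/17,  -  2,  45/14 ] 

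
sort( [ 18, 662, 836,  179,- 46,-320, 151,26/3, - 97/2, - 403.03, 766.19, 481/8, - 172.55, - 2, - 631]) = [  -  631, - 403.03 ,-320, - 172.55, - 97/2,-46, -2,  26/3,18, 481/8,151,179,662,766.19, 836 ] 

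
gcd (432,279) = 9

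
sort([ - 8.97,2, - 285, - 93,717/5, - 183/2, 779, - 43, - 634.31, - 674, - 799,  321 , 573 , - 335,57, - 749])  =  [ - 799, - 749,-674,-634.31, - 335, - 285, - 93, - 183/2, - 43, - 8.97, 2, 57, 717/5, 321  ,  573,779] 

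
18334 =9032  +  9302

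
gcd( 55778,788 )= 2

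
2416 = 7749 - 5333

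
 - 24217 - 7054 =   -  31271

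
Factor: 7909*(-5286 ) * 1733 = - 2^1*3^1*11^1* 719^1 * 881^1 * 1733^1 = - 72451485942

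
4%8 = 4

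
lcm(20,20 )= 20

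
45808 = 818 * 56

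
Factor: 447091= 67^1*6673^1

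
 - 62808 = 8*(-7851 )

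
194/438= 97/219= 0.44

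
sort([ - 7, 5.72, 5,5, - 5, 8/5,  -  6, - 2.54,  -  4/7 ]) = [  -  7, - 6, -5, - 2.54, - 4/7,8/5,5,5, 5.72 ]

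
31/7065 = 31/7065 = 0.00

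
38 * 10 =380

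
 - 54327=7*( - 7761)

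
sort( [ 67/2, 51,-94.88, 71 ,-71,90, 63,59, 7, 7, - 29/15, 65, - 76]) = [-94.88,-76, - 71, - 29/15, 7, 7 , 67/2,51,59,63, 65, 71, 90 ] 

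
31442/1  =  31442  =  31442.00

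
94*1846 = 173524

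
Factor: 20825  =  5^2 * 7^2*17^1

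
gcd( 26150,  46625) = 25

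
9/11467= 9/11467= 0.00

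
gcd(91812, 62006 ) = 14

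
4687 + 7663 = 12350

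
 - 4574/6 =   -  763 + 2/3 = - 762.33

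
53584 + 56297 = 109881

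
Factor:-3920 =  - 2^4*5^1 *7^2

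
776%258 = 2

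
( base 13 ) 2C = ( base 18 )22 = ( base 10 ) 38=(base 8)46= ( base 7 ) 53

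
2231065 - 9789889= -7558824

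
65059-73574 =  - 8515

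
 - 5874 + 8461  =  2587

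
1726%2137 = 1726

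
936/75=12 + 12/25  =  12.48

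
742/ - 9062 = -371/4531 =- 0.08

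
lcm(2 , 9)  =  18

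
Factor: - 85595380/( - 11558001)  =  6584260/889077= 2^2*3^( - 1 ) * 5^1*7^( - 1 ) * 19^1 * 17327^1*42337^( - 1 )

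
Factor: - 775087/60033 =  -3^(-1 )*20011^(  -  1 )*775087^1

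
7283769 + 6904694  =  14188463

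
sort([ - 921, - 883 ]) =[ - 921, - 883]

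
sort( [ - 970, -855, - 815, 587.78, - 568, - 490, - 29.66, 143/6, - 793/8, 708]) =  [ - 970, - 855, - 815,-568,  -  490,- 793/8, - 29.66, 143/6,587.78,708] 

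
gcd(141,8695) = 47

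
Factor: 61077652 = 2^2*15269413^1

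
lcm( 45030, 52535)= 315210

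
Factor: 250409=250409^1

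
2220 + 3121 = 5341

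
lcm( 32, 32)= 32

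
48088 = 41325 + 6763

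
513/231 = 171/77 =2.22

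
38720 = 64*605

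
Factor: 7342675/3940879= 5^2*41^(-1)*139^1*277^( - 1 )*347^ ( - 1) *2113^1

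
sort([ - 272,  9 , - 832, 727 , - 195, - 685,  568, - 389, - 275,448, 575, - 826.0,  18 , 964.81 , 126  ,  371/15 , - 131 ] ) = [ - 832, - 826.0, - 685 ,-389, - 275  ,  -  272 , - 195, - 131, 9,  18, 371/15,126, 448, 568,575,727 , 964.81 ]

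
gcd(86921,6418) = 1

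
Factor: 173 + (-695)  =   - 2^1*3^2*29^1 = - 522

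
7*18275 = 127925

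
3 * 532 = 1596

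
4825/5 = 965 = 965.00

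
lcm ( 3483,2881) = 233361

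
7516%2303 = 607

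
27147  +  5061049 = 5088196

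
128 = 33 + 95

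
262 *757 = 198334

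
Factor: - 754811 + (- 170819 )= - 925630 = -2^1 * 5^1 * 151^1*613^1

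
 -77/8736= - 11/1248= - 0.01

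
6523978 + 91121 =6615099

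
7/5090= 7/5090=0.00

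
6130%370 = 210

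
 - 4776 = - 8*597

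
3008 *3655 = 10994240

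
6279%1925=504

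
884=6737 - 5853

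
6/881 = 6/881 = 0.01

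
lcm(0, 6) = 0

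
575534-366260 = 209274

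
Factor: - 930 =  - 2^1*3^1*5^1 *31^1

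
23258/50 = 11629/25 =465.16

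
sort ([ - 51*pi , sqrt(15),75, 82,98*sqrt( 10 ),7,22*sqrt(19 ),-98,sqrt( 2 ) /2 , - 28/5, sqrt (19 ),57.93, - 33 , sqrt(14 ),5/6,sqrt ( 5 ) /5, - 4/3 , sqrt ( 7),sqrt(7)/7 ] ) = [ - 51*pi, - 98, - 33,- 28/5,-4/3,sqrt (7 ) /7,sqrt(5 ) /5, sqrt(2)/2,5/6,sqrt( 7), sqrt(14),sqrt(15 ),  sqrt(19),7, 57.93,75,82,22*sqrt( 19),98*  sqrt (10)]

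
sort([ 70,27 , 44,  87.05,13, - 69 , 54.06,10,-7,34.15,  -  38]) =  [-69, - 38,-7,10,13,27,34.15,44,54.06,70, 87.05]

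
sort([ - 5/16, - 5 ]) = [ - 5, -5/16 ]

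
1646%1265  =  381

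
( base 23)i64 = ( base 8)22700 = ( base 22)JL6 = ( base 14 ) 3744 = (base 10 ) 9664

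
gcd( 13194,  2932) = 1466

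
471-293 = 178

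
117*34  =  3978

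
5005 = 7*715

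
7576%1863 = 124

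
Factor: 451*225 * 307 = 3^2  *5^2*11^1*41^1*307^1 = 31152825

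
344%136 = 72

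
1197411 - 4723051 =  - 3525640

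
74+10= 84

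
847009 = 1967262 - 1120253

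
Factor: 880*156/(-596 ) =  - 34320/149 = - 2^4*3^1*5^1*11^1*13^1*149^( - 1)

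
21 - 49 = -28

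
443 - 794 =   -  351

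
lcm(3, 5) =15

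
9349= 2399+6950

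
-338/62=-169/31 = - 5.45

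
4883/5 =976 + 3/5=976.60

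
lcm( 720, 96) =1440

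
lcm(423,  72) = 3384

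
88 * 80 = 7040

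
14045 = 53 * 265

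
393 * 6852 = 2692836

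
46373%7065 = 3983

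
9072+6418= 15490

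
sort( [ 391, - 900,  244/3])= [ - 900, 244/3 , 391]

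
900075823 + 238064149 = 1138139972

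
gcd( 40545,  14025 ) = 255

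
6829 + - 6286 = 543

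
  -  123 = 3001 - 3124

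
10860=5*2172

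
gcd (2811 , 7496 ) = 937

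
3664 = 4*916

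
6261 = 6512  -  251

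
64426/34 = 1894 + 15/17 =1894.88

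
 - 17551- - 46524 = 28973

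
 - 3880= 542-4422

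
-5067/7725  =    -  1 + 886/2575 = - 0.66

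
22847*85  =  1941995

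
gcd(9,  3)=3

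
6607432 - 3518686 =3088746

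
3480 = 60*58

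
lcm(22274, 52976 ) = 1960112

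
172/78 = 86/39 = 2.21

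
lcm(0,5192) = 0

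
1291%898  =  393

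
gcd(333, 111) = 111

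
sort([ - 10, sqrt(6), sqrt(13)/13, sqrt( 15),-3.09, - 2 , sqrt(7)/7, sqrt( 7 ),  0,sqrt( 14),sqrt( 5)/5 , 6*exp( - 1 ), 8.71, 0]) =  [ - 10, - 3.09,-2, 0, 0 , sqrt( 13)/13,sqrt( 7) /7, sqrt( 5 ) /5,6*exp(-1) , sqrt( 6 ), sqrt( 7), sqrt(14), sqrt(15 ), 8.71]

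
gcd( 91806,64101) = 3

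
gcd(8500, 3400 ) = 1700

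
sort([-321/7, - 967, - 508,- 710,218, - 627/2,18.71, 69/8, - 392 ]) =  [ - 967, - 710, - 508, - 392, - 627/2 ,-321/7,69/8, 18.71,  218 ] 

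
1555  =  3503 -1948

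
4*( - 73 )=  - 292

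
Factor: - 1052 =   -  2^2*263^1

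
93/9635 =93/9635 =0.01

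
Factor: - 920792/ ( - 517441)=2^3 * 67^ ( - 1)*7723^( - 1)*115099^1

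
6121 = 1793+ 4328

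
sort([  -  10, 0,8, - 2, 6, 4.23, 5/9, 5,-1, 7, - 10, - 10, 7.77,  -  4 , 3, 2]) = [ - 10 , - 10, - 10, - 4, - 2, - 1,0 , 5/9,2 , 3, 4.23,5, 6,7, 7.77, 8 ] 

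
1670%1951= 1670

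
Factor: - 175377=-3^1*53^1* 1103^1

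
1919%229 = 87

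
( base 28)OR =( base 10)699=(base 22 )19h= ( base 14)37D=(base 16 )2bb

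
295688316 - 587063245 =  - 291374929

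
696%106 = 60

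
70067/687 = 101+ 680/687=101.99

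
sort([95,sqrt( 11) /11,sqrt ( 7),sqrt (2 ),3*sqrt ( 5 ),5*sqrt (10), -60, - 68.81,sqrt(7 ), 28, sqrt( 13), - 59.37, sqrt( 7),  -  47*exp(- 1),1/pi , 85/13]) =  [ - 68.81, - 60 ,- 59.37, - 47*exp( - 1),sqrt (11 )/11,1/pi,sqrt(2 ),sqrt( 7),sqrt( 7 ), sqrt ( 7 ),sqrt (13),85/13,3*sqrt( 5 ),5*sqrt(10),28,95] 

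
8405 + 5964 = 14369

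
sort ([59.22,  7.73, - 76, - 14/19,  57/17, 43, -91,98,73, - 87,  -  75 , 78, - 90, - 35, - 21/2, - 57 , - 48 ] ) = [ - 91, - 90, - 87, - 76,  -  75, - 57, - 48, - 35,  -  21/2, - 14/19,57/17,7.73, 43,59.22, 73,78, 98]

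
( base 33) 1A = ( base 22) 1l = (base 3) 1121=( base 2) 101011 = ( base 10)43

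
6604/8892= 127/171 = 0.74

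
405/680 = 81/136 = 0.60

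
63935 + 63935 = 127870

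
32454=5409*6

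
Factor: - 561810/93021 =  - 2^1*5^1  *  61^1*101^( - 1) = - 610/101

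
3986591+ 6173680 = 10160271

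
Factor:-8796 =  - 2^2*3^1*733^1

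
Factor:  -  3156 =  - 2^2*3^1*263^1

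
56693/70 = 809+9/10= 809.90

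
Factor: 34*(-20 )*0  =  0 = 0^1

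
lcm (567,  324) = 2268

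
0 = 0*328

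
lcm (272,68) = 272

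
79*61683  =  4872957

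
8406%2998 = 2410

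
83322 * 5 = 416610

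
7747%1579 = 1431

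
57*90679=5168703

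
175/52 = 175/52 = 3.37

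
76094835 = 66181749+9913086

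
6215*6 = 37290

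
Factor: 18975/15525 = 3^(  -  2)*11^1  =  11/9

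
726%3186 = 726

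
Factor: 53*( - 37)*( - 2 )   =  3922 = 2^1*37^1  *53^1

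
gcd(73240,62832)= 8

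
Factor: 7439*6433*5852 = 2^2*7^2*11^1*19^1*43^1 * 173^1*919^1 = 280047969124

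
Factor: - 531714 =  - 2^1*3^1*23^1*3853^1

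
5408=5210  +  198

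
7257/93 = 2419/31 = 78.03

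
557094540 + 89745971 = 646840511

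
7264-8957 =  - 1693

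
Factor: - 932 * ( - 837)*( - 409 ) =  - 2^2*3^3*31^1*233^1*409^1  =  - 319054356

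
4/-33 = -1 + 29/33= -  0.12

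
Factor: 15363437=15363437^1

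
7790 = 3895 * 2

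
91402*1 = 91402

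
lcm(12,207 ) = 828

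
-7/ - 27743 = 7/27743 = 0.00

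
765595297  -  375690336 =389904961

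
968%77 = 44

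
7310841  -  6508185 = 802656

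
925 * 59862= 55372350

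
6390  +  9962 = 16352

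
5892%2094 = 1704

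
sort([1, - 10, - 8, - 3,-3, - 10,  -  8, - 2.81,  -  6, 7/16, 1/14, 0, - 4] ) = [-10,-10,-8 , -8, - 6,-4,  -  3, - 3, - 2.81,0, 1/14, 7/16, 1] 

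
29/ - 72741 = - 1 + 72712/72741 = - 0.00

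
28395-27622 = 773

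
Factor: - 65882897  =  -223^1 * 295439^1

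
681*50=34050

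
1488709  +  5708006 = 7196715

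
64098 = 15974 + 48124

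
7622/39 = 195 + 17/39 = 195.44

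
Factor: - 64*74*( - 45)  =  213120= 2^7 * 3^2 * 5^1*37^1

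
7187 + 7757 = 14944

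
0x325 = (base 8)1445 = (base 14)417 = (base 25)175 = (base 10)805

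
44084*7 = 308588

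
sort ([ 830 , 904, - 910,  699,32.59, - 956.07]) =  [ - 956.07, - 910,32.59 , 699,830, 904] 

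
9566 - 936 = 8630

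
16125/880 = 18 + 57/176 = 18.32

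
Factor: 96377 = 96377^1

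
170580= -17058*(  -  10)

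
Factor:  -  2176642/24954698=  - 1088321/12477349= -13^1 * 83717^1 * 12477349^( - 1 ) 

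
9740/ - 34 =- 4870/17 = - 286.47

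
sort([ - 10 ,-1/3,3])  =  [ - 10, - 1/3,3]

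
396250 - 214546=181704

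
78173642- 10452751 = 67720891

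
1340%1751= 1340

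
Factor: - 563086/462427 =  - 2^1*7^( - 1)*23^1*31^(-1 )*2131^(-1)*12241^1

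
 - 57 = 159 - 216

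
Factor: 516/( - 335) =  - 2^2*3^1*5^( - 1)*43^1*67^( - 1 ) 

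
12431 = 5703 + 6728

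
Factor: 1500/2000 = 2^( - 2 ) *3^1 = 3/4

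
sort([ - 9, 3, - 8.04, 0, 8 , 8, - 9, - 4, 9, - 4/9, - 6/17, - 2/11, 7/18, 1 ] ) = [ - 9,  -  9, - 8.04,  -  4, - 4/9, - 6/17, - 2/11,0 , 7/18,1, 3,8 , 8, 9 ] 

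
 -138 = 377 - 515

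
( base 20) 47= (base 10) 87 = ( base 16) 57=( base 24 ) 3F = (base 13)69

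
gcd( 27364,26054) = 2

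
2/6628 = 1/3314 = 0.00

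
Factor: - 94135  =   - 5^1 * 67^1 * 281^1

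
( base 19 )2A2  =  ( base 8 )1622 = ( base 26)194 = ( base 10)914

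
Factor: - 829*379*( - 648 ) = 2^3*3^4*379^1*829^1 = 203595768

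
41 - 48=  - 7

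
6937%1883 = 1288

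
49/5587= 49/5587 = 0.01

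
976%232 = 48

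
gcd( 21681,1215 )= 27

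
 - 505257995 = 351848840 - 857106835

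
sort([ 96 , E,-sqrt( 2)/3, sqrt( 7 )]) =[ - sqrt( 2 ) /3,sqrt (7), E,  96 ] 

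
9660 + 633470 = 643130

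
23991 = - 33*( - 727 )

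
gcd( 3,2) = 1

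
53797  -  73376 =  - 19579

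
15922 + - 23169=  - 7247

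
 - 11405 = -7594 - 3811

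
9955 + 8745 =18700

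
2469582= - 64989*(  -  38)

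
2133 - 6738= - 4605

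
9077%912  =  869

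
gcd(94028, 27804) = 4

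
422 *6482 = 2735404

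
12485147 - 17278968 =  - 4793821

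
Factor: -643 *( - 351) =225693= 3^3 * 13^1 * 643^1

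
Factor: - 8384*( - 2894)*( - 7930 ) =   -  2^8*5^1*13^1*61^1*131^1*1447^1=- 192407937280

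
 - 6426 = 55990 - 62416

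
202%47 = 14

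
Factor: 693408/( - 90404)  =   - 2^3*3^1*31^1 * 97^( - 1) = - 744/97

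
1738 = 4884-3146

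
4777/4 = 4777/4 = 1194.25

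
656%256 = 144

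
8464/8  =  1058  =  1058.00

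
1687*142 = 239554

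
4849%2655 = 2194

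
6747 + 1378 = 8125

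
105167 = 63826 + 41341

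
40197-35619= 4578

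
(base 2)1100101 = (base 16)65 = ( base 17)5g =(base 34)2x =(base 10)101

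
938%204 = 122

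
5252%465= 137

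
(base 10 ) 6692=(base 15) 1eb2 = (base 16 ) 1a24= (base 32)6h4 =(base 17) 162b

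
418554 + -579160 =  - 160606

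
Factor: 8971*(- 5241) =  - 47017011 = - 3^1*1747^1*8971^1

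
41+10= 51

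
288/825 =96/275 = 0.35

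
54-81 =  - 27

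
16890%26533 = 16890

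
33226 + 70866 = 104092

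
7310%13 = 4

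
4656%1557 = 1542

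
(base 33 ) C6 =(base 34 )BS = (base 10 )402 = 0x192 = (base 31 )CU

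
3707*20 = 74140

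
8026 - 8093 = - 67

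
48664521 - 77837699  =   - 29173178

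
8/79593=8/79593 = 0.00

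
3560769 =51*69819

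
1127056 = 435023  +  692033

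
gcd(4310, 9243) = 1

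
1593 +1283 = 2876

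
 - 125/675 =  - 5/27 = - 0.19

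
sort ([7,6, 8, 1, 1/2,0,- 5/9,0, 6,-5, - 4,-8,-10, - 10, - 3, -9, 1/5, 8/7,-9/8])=[-10, - 10,-9 ,-8,-5, - 4, - 3,-9/8,-5/9, 0,0,1/5, 1/2, 1, 8/7 , 6,6, 7,  8 ]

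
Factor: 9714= 2^1*3^1 * 1619^1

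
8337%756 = 21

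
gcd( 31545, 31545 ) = 31545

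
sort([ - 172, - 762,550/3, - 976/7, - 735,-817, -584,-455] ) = [ - 817, - 762 ,  -  735,-584, - 455, - 172,-976/7,550/3]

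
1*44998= 44998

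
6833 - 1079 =5754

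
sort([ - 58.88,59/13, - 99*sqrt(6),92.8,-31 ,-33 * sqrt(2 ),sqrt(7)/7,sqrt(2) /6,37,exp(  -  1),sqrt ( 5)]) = [ - 99*sqrt(6 ), - 58.88, - 33*sqrt ( 2 ), - 31,sqrt(2) /6,exp( - 1 ),sqrt ( 7)/7,sqrt(  5 ), 59/13,37, 92.8]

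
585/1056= 195/352 = 0.55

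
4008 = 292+3716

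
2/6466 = 1/3233 = 0.00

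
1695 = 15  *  113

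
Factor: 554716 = 2^2 * 138679^1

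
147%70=7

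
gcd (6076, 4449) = 1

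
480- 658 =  - 178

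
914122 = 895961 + 18161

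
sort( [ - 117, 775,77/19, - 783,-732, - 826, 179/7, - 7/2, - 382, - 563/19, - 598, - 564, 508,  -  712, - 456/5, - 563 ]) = [ - 826, - 783, - 732 , - 712 , - 598, - 564,-563, - 382, - 117,  -  456/5, - 563/19, -7/2,77/19,179/7, 508,775]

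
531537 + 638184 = 1169721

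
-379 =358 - 737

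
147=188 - 41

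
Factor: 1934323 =23^1*37^1*2273^1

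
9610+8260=17870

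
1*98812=98812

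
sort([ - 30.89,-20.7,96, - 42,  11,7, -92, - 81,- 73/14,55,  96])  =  [-92, - 81,-42, - 30.89, - 20.7, - 73/14, 7,11, 55,  96,96 ]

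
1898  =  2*949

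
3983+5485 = 9468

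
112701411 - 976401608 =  - 863700197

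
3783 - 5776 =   -  1993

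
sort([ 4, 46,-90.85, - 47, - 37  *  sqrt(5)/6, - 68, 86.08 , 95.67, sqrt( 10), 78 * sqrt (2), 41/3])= [-90.85, - 68, - 47, - 37*sqrt(5) /6, sqrt( 10),  4, 41/3, 46,  86.08,95.67, 78 * sqrt( 2 )]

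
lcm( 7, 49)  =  49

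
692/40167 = 692/40167 = 0.02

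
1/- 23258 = -1 + 23257/23258 = -0.00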